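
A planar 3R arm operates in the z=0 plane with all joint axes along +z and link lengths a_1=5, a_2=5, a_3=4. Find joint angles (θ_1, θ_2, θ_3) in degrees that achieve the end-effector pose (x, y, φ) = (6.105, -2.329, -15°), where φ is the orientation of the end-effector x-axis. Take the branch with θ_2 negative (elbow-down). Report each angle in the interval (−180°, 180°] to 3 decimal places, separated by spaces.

45.007 -150.004 89.996

wrist centre = target − a_3·(cos φ, sin φ) = (2.2413, -1.2937)
cos θ_2 = (6.6971−5²−5²)/(2·5·5) = -0.8661; θ_2 = -150.0037° (elbow-down)
β = atan2(-1.2937,2.2413) = -29.9945°; ψ = atan2(-2.4997,0.6697) = -75.0018°
θ_1 = β − ψ = 45.0074°
θ_3 = φ − θ_1 − θ_2 = 89.9963° (wrapped to (-180°,180°])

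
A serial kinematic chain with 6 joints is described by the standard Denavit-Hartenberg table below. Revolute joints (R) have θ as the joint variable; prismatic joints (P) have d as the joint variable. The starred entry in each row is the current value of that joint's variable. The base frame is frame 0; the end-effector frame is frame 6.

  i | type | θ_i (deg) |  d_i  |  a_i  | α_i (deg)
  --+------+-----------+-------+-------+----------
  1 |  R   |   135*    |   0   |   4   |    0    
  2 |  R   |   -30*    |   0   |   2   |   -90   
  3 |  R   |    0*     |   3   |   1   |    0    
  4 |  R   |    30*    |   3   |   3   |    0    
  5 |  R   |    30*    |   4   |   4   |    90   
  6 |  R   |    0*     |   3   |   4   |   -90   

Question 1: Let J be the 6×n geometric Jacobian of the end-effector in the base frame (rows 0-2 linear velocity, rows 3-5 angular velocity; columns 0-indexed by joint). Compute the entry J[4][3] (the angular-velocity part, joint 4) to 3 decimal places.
-0.259

axis z_3 = (-0.9659,-0.2588,0.0000); lever o_n−o_3 = (-9.1416,7.0711,-6.9282)
cross product → J_v[:, 3] = (1.7932,-6.6921,-9.1962)
J_ω[:, 3] = z_3
entry J[4][3] = -0.2588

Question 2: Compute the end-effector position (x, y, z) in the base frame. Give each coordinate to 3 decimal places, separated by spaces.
-15.644 12.021 -6.928

after link 1: o_1 = (-2.8284, 2.8284, 0.0000)
after link 2: o_2 = (-3.3461, 4.7603, 0.0000)
after link 3: o_3 = (-6.5027, 4.9497, 0.0000)
after link 4: o_4 = (-10.0729, 6.6828, -1.5000)
after link 5: o_5 = (-14.4542, 7.5794, -4.9641)
after link 6: o_6 = (-15.6443, 12.0208, -6.9282)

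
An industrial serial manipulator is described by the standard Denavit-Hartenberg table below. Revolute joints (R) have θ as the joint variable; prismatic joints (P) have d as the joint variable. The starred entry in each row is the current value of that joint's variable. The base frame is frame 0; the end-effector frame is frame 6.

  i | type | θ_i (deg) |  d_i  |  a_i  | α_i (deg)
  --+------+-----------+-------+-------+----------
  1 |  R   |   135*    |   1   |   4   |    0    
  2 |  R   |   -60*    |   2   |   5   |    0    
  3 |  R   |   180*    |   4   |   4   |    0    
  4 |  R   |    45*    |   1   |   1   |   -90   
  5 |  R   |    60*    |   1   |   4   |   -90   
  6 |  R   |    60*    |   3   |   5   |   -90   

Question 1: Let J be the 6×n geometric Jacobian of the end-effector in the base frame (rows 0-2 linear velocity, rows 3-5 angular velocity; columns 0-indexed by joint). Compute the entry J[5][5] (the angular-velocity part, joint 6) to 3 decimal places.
-0.500

axis z_5 = (-0.4330,0.7500,-0.5000); lever o_n−o_5 = (-4.4240,-0.9976,-3.6651)
cross product → J_v[:, 5] = (-3.2476,0.6250,3.7500)
J_ω[:, 5] = z_5
entry J[5][5] = -0.5000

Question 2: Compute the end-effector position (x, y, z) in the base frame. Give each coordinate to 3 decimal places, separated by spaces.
-4.628 0.699 0.871

after link 1: o_1 = (-2.8284, 2.8284, 1.0000)
after link 2: o_2 = (-1.5343, 7.6581, 3.0000)
after link 3: o_3 = (-2.5696, 3.7944, 7.0000)
after link 4: o_4 = (-2.0696, 2.9283, 8.0000)
after link 5: o_5 = (-0.2036, 1.6963, 4.5359)
after link 6: o_6 = (-4.6276, 0.6987, 0.8708)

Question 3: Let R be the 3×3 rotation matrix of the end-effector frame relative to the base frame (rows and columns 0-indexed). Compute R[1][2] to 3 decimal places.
End-effector z-axis (col 2 of R) = (-0.6495,0.1250,0.7500)
R[1][2] = 0.1250

0.125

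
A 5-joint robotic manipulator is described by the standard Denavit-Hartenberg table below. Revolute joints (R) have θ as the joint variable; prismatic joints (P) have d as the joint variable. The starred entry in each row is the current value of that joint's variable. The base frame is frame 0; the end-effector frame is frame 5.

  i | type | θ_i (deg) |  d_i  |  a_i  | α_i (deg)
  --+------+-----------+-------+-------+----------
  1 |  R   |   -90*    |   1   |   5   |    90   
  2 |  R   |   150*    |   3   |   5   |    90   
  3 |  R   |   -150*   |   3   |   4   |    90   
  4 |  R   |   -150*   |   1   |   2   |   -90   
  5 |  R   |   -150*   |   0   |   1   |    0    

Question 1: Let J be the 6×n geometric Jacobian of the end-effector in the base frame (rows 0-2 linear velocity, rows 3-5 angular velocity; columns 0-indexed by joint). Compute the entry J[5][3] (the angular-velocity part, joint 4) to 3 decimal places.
axis z_3 = (-0.8660,-0.4330,-0.2500); lever o_n−o_3 = (-1.7901,0.3705,-0.4408)
cross product → J_v[:, 3] = (0.2835,0.0658,-1.0960)
J_ω[:, 3] = z_3
entry J[5][3] = -0.2500

-0.250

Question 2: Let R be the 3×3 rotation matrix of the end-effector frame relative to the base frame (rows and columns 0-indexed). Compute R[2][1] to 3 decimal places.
-0.246

End-effector y-axis (col 1 of R) = (-0.9665,0.0748,-0.2455)
R[2][1] = -0.2455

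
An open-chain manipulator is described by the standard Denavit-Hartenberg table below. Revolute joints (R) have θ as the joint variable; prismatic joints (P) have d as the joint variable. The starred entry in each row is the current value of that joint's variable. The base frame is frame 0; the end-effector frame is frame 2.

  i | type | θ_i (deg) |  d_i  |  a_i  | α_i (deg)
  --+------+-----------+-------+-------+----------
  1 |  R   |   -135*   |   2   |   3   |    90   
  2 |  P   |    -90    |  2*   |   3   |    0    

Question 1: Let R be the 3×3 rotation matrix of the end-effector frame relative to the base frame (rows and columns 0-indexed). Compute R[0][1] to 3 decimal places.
End-effector y-axis (col 1 of R) = (-0.7071,-0.7071,0.0000)
R[0][1] = -0.7071

-0.707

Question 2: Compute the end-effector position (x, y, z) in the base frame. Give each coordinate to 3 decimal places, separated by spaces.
after link 1: o_1 = (-2.1213, -2.1213, 2.0000)
after link 2: o_2 = (-3.5355, -0.7071, -1.0000)

-3.536 -0.707 -1.000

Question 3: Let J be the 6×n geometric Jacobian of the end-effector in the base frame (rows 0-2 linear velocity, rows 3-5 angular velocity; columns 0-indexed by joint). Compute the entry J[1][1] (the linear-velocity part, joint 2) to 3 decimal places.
0.707

prismatic axis z_1 = (-0.7071,0.7071,0.0000)
J_v[:, 1] = z_1; J_ω[:, 1] = (0,0,0)
entry J[1][1] = 0.7071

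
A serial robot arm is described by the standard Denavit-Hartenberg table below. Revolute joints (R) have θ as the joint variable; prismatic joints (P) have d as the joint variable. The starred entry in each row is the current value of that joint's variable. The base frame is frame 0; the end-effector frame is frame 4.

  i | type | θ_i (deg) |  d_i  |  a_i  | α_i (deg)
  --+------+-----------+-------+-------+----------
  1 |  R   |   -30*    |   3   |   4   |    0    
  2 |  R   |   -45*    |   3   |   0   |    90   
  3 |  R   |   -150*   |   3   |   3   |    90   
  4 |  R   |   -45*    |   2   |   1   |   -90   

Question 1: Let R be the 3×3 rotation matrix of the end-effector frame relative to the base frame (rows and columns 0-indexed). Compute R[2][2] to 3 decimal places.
End-effector z-axis (col 2 of R) = (-0.8415,0.4085,-0.3536)
R[2][2] = -0.3536

-0.354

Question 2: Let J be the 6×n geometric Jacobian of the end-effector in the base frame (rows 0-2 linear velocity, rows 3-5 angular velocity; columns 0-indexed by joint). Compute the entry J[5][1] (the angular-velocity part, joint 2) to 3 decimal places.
1.000

axis z_1 = (0.0000,0.0000,1.0000); lever o_n−o_1 = (-3.3045,3.4735,2.8785)
cross product → J_v[:, 1] = (-3.4735,-3.3045,0.0000)
J_ω[:, 1] = z_1
entry J[5][1] = 1.0000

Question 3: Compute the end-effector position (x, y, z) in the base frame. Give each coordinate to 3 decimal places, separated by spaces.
0.160 1.474 5.878

after link 1: o_1 = (3.4641, -2.0000, 3.0000)
after link 2: o_2 = (3.4641, -2.0000, 6.0000)
after link 3: o_3 = (-0.1061, -0.2669, 4.5000)
after link 4: o_4 = (0.1596, 1.4735, 5.8785)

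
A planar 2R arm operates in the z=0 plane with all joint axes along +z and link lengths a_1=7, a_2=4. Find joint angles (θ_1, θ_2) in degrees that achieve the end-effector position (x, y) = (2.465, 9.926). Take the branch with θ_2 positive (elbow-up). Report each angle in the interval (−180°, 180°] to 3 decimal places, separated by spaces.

60.001 44.995

cos θ_2 = (104.6017−7²−4²)/(2·7·4) = 0.7072; θ_2 = 44.9946° (elbow-up)
β = atan2(9.9260,2.4650) = 76.0534°; ψ = atan2(2.8282,9.8287) = 16.0529°
θ_1 = β − ψ = 60.0005°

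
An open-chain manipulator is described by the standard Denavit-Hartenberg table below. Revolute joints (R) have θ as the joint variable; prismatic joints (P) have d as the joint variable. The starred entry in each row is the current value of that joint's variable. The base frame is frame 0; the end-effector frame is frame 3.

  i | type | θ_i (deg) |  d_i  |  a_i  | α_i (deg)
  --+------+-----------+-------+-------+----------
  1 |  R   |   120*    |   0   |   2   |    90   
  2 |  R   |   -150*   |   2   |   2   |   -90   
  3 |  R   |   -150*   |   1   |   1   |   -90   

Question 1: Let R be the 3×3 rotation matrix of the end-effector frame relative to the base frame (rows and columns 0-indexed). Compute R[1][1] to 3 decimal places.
End-effector y-axis (col 1 of R) = (0.2500,-0.4330,0.8660)
R[1][1] = -0.4330

-0.433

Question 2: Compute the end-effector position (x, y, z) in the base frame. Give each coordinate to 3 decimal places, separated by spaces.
after link 1: o_1 = (-1.0000, 1.7321, 0.0000)
after link 2: o_2 = (1.5981, 1.2321, -1.0000)
after link 3: o_3 = (1.4061, 2.5646, -1.4330)

1.406 2.565 -1.433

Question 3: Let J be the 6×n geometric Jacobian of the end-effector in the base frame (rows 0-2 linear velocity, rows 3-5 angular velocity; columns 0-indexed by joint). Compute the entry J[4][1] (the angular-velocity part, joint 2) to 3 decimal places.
axis z_1 = (0.8660,0.5000,0.0000); lever o_n−o_1 = (2.4061,0.8325,-1.4330)
cross product → J_v[:, 1] = (-0.7165,1.2410,-0.4821)
J_ω[:, 1] = z_1
entry J[4][1] = 0.5000

0.500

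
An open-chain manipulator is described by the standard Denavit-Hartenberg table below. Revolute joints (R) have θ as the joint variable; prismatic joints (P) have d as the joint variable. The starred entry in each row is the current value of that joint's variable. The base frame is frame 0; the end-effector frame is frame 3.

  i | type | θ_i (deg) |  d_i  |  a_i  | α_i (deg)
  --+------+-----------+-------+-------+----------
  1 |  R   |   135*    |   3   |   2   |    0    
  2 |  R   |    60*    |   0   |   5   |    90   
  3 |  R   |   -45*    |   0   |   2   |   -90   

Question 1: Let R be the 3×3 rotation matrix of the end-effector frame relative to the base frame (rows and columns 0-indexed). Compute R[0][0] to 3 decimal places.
-0.683

End-effector x-axis (col 0 of R) = (-0.6830,-0.1830,-0.7071)
R[0][0] = -0.6830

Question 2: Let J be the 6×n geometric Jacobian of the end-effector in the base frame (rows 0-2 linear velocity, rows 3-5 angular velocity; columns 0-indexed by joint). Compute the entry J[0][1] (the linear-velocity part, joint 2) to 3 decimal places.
axis z_1 = (0.0000,0.0000,1.0000); lever o_n−o_1 = (-6.1957,-1.6601,-1.4142)
cross product → J_v[:, 1] = (1.6601,-6.1957,0.0000)
J_ω[:, 1] = z_1
entry J[0][1] = 1.6601

1.660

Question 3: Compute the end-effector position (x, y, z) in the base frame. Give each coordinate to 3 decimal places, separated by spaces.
-7.610 -0.246 1.586

after link 1: o_1 = (-1.4142, 1.4142, 3.0000)
after link 2: o_2 = (-6.2438, 0.1201, 3.0000)
after link 3: o_3 = (-7.6099, -0.2459, 1.5858)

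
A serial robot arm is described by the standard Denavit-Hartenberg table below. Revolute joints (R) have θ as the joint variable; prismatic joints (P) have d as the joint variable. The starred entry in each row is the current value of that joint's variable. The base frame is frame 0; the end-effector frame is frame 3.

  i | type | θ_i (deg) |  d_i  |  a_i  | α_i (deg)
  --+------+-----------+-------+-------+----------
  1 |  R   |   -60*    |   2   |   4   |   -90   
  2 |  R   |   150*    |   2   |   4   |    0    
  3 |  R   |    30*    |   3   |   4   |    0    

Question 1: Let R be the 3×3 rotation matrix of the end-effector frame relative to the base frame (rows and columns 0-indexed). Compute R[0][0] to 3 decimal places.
End-effector x-axis (col 0 of R) = (-0.5000,0.8660,0.0000)
R[0][0] = -0.5000

-0.500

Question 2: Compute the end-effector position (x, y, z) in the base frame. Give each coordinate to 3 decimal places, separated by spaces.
after link 1: o_1 = (2.0000, -3.4641, 2.0000)
after link 2: o_2 = (2.0000, 0.5359, 0.0000)
after link 3: o_3 = (2.5981, 5.5000, 0.0000)

2.598 5.500 0.000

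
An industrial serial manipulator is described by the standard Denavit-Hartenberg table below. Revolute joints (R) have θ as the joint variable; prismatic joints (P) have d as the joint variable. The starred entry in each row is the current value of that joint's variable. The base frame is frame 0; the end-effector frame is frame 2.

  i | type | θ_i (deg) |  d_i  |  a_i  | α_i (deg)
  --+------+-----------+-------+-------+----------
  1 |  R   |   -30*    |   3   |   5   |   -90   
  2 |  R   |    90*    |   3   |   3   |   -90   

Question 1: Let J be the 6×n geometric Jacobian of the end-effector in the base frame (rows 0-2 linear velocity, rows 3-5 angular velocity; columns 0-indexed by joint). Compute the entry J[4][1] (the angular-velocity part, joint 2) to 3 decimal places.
0.866

axis z_1 = (0.5000,0.8660,0.0000); lever o_n−o_1 = (1.5000,2.5981,-3.0000)
cross product → J_v[:, 1] = (-2.5981,1.5000,-0.0000)
J_ω[:, 1] = z_1
entry J[4][1] = 0.8660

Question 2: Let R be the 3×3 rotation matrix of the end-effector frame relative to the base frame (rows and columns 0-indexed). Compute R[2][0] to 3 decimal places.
-1.000

End-effector x-axis (col 0 of R) = (0.0000,0.0000,-1.0000)
R[2][0] = -1.0000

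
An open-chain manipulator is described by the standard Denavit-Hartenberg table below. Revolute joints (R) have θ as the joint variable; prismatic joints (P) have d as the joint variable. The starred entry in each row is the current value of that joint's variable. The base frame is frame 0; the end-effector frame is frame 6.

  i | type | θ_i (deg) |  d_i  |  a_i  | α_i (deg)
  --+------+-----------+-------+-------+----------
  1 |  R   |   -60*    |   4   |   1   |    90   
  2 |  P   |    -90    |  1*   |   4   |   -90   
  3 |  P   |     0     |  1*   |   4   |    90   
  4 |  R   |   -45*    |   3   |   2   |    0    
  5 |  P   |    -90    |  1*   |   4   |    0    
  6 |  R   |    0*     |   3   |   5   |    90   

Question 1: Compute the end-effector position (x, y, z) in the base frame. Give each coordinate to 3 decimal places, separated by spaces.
after link 1: o_1 = (0.5000, -0.8660, 4.0000)
after link 2: o_2 = (-0.3660, -1.3660, 0.0000)
after link 3: o_3 = (0.1340, -2.2321, -4.0000)
after link 4: o_4 = (-3.1712, -2.5073, -5.4142)
after link 5: o_5 = (-5.4514, -0.5578, -2.5858)
after link 6: o_6 = (-9.8173, 1.0040, 0.9497)

-9.817 1.004 0.950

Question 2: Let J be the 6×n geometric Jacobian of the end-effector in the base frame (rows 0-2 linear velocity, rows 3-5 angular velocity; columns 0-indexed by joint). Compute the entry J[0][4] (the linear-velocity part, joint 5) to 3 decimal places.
-0.866

prismatic axis z_4 = (-0.8660,-0.5000,0.0000)
J_v[:, 4] = z_4; J_ω[:, 4] = (0,0,0)
entry J[0][4] = -0.8660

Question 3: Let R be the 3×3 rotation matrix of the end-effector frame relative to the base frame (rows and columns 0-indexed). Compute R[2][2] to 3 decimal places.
0.707

End-effector z-axis (col 2 of R) = (0.3536,-0.6124,0.7071)
R[2][2] = 0.7071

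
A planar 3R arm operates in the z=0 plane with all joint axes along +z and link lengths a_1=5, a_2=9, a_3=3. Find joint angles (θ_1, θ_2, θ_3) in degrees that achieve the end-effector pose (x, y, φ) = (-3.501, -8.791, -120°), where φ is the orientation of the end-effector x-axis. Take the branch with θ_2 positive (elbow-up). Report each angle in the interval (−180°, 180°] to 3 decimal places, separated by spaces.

wrist centre = target − a_3·(cos φ, sin φ) = (-2.0010, -6.1929)
cos θ_2 = (42.3563−5²−9²)/(2·5·9) = -0.7072; θ_2 = 135.0037° (elbow-up)
β = atan2(-6.1929,-2.0010) = -107.9062°; ψ = atan2(6.3636,-1.3644) = 102.1012°
θ_1 = β − ψ = -210.0074°
θ_3 = φ − θ_1 − θ_2 = -44.9963° (wrapped to (-180°,180°])

149.993 135.004 -44.996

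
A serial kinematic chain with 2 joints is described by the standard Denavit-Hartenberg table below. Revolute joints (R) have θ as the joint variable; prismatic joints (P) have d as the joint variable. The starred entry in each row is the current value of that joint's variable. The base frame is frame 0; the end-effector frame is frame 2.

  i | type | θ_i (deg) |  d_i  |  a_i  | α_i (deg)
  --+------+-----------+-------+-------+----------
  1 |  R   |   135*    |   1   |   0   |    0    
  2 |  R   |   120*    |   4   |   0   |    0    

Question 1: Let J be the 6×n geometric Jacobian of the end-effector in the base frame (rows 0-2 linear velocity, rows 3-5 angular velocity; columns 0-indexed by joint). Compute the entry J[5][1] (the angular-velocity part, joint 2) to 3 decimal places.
1.000

axis z_1 = (0.0000,0.0000,1.0000); lever o_n−o_1 = (0.0000,0.0000,4.0000)
cross product → J_v[:, 1] = (0.0000,0.0000,0.0000)
J_ω[:, 1] = z_1
entry J[5][1] = 1.0000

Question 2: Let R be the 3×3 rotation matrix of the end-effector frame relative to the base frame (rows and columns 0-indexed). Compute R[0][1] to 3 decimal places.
0.966

End-effector y-axis (col 1 of R) = (0.9659,-0.2588,0.0000)
R[0][1] = 0.9659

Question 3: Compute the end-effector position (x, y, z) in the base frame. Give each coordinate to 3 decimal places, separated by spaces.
0.000 0.000 5.000

after link 1: o_1 = (0.0000, 0.0000, 1.0000)
after link 2: o_2 = (0.0000, 0.0000, 5.0000)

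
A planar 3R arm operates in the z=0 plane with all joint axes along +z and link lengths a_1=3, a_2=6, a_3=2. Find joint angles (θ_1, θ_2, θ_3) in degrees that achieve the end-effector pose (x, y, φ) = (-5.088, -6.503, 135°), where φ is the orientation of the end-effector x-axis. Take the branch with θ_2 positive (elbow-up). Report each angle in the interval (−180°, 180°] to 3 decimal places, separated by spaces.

-134.992 29.993 -120.001

wrist centre = target − a_3·(cos φ, sin φ) = (-3.6738, -7.9172)
cos θ_2 = (76.1790−3²−6²)/(2·3·6) = 0.8661; θ_2 = 29.9934° (elbow-up)
β = atan2(-7.9172,-3.6738) = -114.8925°; ψ = atan2(2.9994,8.1965) = 20.0995°
θ_1 = β − ψ = -134.9919°
θ_3 = φ − θ_1 − θ_2 = -120.0015° (wrapped to (-180°,180°])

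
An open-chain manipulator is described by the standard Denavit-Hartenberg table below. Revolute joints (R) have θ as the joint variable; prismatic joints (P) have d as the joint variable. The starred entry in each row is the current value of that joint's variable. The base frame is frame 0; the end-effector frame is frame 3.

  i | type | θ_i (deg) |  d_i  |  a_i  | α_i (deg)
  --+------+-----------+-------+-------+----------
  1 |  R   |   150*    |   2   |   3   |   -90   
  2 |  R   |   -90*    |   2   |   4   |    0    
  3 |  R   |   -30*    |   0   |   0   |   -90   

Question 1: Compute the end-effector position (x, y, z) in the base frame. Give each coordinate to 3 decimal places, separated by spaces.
-3.598 -0.232 6.000

after link 1: o_1 = (-2.5981, 1.5000, 2.0000)
after link 2: o_2 = (-3.5981, -0.2321, 6.0000)
after link 3: o_3 = (-3.5981, -0.2321, 6.0000)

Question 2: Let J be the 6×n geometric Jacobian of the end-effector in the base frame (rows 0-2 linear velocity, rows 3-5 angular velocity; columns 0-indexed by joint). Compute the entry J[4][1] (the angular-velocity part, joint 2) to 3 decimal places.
axis z_1 = (-0.5000,-0.8660,0.0000); lever o_n−o_1 = (-1.0000,-1.7321,4.0000)
cross product → J_v[:, 1] = (-3.4641,2.0000,-0.0000)
J_ω[:, 1] = z_1
entry J[4][1] = -0.8660

-0.866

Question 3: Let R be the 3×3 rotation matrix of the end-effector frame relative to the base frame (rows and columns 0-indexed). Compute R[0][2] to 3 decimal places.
-0.750

End-effector z-axis (col 2 of R) = (-0.7500,0.4330,0.5000)
R[0][2] = -0.7500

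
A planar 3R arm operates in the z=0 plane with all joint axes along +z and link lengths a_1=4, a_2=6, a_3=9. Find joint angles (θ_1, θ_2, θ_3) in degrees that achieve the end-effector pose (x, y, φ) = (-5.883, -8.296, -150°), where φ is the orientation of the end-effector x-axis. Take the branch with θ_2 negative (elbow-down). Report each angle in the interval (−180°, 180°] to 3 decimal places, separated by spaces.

29.992 -134.994 -44.997

wrist centre = target − a_3·(cos φ, sin φ) = (1.9112, -3.7960)
cos θ_2 = (18.0624−4²−6²)/(2·4·6) = -0.7070; θ_2 = -134.9940° (elbow-down)
β = atan2(-3.7960,1.9112) = -63.2754°; ψ = atan2(-4.2431,-0.2422) = -93.2669°
θ_1 = β − ψ = 29.9915°
θ_3 = φ − θ_1 − θ_2 = -44.9975° (wrapped to (-180°,180°])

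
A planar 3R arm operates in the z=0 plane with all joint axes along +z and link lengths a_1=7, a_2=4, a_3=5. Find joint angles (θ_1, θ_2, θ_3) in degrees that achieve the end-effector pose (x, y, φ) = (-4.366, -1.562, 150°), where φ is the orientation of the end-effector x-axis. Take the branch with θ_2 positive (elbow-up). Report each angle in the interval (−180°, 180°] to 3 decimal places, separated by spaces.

-119.998 150.003 119.995

wrist centre = target − a_3·(cos φ, sin φ) = (-0.0359, -4.0620)
cos θ_2 = (16.5011−7²−4²)/(2·7·4) = -0.8661; θ_2 = 150.0030° (elbow-up)
β = atan2(-4.0620,-0.0359) = -90.5060°; ψ = atan2(1.9998,3.5358) = 29.4922°
θ_1 = β − ψ = -119.9982°
θ_3 = φ − θ_1 − θ_2 = 119.9952° (wrapped to (-180°,180°])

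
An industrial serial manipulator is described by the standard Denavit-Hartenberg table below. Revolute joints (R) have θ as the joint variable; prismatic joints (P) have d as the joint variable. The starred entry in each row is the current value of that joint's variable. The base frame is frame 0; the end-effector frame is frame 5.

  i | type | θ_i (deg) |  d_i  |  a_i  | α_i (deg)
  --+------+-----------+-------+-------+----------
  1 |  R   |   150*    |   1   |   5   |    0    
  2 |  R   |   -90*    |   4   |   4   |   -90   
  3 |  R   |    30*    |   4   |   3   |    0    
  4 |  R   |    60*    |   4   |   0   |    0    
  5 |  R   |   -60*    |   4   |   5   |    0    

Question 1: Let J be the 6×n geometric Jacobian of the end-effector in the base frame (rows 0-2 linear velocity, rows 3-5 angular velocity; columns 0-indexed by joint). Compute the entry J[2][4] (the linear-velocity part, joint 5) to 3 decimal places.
-4.330

axis z_4 = (-0.8660,0.5000,0.0000); lever o_n−o_4 = (-1.2990,5.7500,-2.5000)
cross product → J_v[:, 4] = (-1.2500,-2.1651,-4.3301)
J_ω[:, 4] = z_4
entry J[2][4] = -4.3301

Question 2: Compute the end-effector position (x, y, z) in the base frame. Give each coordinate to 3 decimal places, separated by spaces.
after link 1: o_1 = (-4.3301, 2.5000, 1.0000)
after link 2: o_2 = (-2.3301, 5.9641, 5.0000)
after link 3: o_3 = (-4.4952, 10.2141, 3.5000)
after link 4: o_4 = (-7.9593, 12.2141, 3.5000)
after link 5: o_5 = (-9.2583, 17.9641, 1.0000)

-9.258 17.964 1.000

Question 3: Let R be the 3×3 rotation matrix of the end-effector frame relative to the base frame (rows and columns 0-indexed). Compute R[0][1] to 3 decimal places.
-0.250

End-effector y-axis (col 1 of R) = (-0.2500,-0.4330,-0.8660)
R[0][1] = -0.2500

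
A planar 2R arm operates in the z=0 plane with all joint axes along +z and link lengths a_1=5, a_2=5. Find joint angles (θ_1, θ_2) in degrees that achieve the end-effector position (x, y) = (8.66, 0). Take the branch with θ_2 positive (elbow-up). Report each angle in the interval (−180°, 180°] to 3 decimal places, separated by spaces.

cos θ_2 = (74.9956−5²−5²)/(2·5·5) = 0.4999; θ_2 = 60.0058° (elbow-up)
β = atan2(0.0000,8.6600) = 0.0000°; ψ = atan2(4.3304,7.4996) = 30.0029°
θ_1 = β − ψ = -30.0029°

-30.003 60.006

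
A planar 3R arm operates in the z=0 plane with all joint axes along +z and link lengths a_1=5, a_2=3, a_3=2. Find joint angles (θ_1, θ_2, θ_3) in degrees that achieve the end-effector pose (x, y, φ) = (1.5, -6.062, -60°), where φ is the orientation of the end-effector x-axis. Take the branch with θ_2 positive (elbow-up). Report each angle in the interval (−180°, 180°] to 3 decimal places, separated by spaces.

wrist centre = target − a_3·(cos φ, sin φ) = (0.5000, -4.3299)
cos θ_2 = (18.9985−5²−3²)/(2·5·3) = -0.5001; θ_2 = 120.0034° (elbow-up)
β = atan2(-4.3299,0.5000) = -83.4130°; ψ = atan2(2.5980,3.4998) = 36.5870°
θ_1 = β − ψ = -120.0000°
θ_3 = φ − θ_1 − θ_2 = -60.0034° (wrapped to (-180°,180°])

-120.000 120.003 -60.003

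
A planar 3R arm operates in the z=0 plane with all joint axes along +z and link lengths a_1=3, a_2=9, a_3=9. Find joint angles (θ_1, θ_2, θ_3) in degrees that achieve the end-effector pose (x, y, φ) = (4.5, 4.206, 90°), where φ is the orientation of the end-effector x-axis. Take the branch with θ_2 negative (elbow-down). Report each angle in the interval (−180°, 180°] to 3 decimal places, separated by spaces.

wrist centre = target − a_3·(cos φ, sin φ) = (4.5000, -4.7940)
cos θ_2 = (43.2324−3²−9²)/(2·3·9) = -0.8661; θ_2 = -150.0047° (elbow-down)
β = atan2(-4.7940,4.5000) = -46.8119°; ψ = atan2(-4.4994,-4.7946) = -136.8194°
θ_1 = β − ψ = 90.0076°
θ_3 = φ − θ_1 − θ_2 = 149.9971° (wrapped to (-180°,180°])

90.008 -150.005 149.997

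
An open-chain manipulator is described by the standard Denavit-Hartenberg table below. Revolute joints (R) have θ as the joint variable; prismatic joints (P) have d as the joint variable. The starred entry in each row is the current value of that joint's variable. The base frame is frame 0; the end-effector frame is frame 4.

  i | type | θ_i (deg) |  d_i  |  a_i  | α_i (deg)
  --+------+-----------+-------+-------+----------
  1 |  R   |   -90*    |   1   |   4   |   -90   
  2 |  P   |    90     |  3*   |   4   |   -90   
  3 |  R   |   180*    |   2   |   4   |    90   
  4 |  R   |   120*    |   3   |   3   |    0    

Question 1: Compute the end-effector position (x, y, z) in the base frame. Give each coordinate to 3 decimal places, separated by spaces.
after link 1: o_1 = (0.0000, -4.0000, 1.0000)
after link 2: o_2 = (3.0000, -4.0000, -3.0000)
after link 3: o_3 = (3.0000, -2.0000, 1.0000)
after link 4: o_4 = (-0.0000, 0.5981, -0.5000)

-0.000 0.598 -0.500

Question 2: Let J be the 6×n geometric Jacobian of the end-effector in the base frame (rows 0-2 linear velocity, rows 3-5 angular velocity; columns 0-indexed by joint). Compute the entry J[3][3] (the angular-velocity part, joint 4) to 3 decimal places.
-1.000

axis z_3 = (-1.0000,0.0000,-0.0000); lever o_n−o_3 = (-3.0000,2.5981,-1.5000)
cross product → J_v[:, 3] = (0.0000,-1.5000,-2.5981)
J_ω[:, 3] = z_3
entry J[3][3] = -1.0000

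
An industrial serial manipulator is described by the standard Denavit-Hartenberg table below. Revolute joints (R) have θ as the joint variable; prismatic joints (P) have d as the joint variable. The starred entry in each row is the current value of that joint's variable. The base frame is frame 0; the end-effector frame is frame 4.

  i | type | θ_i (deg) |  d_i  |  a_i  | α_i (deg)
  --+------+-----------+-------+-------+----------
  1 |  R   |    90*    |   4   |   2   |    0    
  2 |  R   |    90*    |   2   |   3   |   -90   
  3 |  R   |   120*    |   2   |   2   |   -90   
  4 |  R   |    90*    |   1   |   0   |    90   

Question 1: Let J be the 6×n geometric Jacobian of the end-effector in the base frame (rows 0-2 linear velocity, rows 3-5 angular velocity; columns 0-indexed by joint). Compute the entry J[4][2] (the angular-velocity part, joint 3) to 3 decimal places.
axis z_2 = (-0.0000,-1.0000,0.0000); lever o_n−o_2 = (1.8660,-2.0000,-1.2321)
cross product → J_v[:, 2] = (1.2321,-0.0000,1.8660)
J_ω[:, 2] = z_2
entry J[4][2] = -1.0000

-1.000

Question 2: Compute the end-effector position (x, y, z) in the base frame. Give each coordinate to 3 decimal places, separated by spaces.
-1.134 0.000 4.768

after link 1: o_1 = (0.0000, 2.0000, 4.0000)
after link 2: o_2 = (-3.0000, 2.0000, 6.0000)
after link 3: o_3 = (-2.0000, 0.0000, 4.2679)
after link 4: o_4 = (-1.1340, 0.0000, 4.7679)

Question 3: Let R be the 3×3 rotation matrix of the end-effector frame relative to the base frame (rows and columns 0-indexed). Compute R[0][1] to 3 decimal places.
End-effector y-axis (col 1 of R) = (0.8660,-0.0000,0.5000)
R[0][1] = 0.8660

0.866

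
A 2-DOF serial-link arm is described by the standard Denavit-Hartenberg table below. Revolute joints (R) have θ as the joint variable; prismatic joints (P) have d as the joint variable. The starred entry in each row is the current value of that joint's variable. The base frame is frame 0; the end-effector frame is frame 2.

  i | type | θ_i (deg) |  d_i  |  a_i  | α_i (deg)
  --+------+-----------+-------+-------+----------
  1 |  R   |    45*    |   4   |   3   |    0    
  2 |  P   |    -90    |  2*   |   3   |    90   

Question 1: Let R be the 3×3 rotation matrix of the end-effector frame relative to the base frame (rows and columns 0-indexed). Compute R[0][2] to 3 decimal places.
End-effector z-axis (col 2 of R) = (-0.7071,-0.7071,0.0000)
R[0][2] = -0.7071

-0.707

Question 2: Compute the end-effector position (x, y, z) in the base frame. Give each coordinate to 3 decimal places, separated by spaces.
4.243 -0.000 6.000

after link 1: o_1 = (2.1213, 2.1213, 4.0000)
after link 2: o_2 = (4.2426, -0.0000, 6.0000)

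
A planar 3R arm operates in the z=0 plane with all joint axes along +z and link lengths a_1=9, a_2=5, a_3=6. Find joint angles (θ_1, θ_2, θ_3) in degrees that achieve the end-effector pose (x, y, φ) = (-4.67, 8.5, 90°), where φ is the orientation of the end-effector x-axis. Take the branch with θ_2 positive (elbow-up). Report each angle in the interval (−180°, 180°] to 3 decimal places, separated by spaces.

wrist centre = target − a_3·(cos φ, sin φ) = (-4.6700, 2.5000)
cos θ_2 = (28.0589−9²−5²)/(2·9·5) = -0.8660; θ_2 = 149.9985° (elbow-up)
β = atan2(2.5000,-4.6700) = 151.8384°; ψ = atan2(2.5001,4.6699) = 28.1630°
θ_1 = β − ψ = 123.6755°
θ_3 = φ − θ_1 − θ_2 = 176.3260° (wrapped to (-180°,180°])

123.675 149.998 176.326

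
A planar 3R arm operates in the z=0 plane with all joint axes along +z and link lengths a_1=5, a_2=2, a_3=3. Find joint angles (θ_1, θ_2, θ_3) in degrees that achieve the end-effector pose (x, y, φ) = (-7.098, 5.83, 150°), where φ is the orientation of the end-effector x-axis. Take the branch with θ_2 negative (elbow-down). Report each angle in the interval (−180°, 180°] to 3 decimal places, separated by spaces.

152.206 -60.006 57.800

wrist centre = target − a_3·(cos φ, sin φ) = (-4.4999, 4.3300)
cos θ_2 = (38.9982−5²−2²)/(2·5·2) = 0.4999; θ_2 = -60.0059° (elbow-down)
β = atan2(4.3300,-4.4999) = 136.1025°; ψ = atan2(-1.7322,5.9998) = -16.1035°
θ_1 = β − ψ = 152.2059°
θ_3 = φ − θ_1 − θ_2 = 57.8000° (wrapped to (-180°,180°])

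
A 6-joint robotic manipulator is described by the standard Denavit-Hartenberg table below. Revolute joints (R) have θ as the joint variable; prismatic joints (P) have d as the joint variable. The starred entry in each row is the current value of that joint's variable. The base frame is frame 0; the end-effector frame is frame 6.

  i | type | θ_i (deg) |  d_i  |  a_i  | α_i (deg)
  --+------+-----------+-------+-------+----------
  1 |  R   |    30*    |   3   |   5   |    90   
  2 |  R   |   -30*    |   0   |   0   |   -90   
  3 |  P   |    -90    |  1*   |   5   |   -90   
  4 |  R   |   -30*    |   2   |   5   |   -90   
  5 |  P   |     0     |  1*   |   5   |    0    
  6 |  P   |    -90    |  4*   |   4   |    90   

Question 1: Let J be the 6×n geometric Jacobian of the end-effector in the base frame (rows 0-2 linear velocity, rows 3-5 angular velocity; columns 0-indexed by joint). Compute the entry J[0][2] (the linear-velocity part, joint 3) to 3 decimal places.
prismatic axis z_2 = (0.4330,0.2500,0.8660)
J_v[:, 2] = z_2; J_ω[:, 2] = (0,0,0)
entry J[0][2] = 0.4330

0.433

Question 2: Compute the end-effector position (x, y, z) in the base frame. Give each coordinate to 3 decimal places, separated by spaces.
17.633 -8.480 1.446

after link 1: o_1 = (4.3301, 2.5000, 3.0000)
after link 2: o_2 = (4.3301, 2.5000, 3.0000)
after link 3: o_3 = (7.2631, -1.5801, 3.8660)
after link 4: o_4 = (12.0107, -3.8391, 5.0311)
after link 5: o_5 = (15.1333, -7.6136, 6.4462)
after link 6: o_6 = (17.6333, -8.4796, 1.4462)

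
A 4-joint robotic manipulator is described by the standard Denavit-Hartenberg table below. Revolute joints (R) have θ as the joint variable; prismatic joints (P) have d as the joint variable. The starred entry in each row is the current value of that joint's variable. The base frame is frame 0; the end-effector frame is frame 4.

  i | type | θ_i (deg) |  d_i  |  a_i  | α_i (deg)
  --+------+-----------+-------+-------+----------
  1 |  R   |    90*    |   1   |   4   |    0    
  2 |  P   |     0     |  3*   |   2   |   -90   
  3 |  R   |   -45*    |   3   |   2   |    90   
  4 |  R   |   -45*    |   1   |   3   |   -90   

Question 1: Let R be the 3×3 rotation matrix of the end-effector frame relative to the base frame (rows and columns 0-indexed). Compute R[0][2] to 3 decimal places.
End-effector z-axis (col 2 of R) = (-0.7071,0.5000,0.5000)
R[0][2] = -0.7071

-0.707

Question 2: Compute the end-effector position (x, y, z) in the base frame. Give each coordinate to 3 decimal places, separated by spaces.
-0.879 8.207 7.621

after link 1: o_1 = (0.0000, 4.0000, 1.0000)
after link 2: o_2 = (0.0000, 6.0000, 4.0000)
after link 3: o_3 = (-3.0000, 7.4142, 5.4142)
after link 4: o_4 = (-0.8787, 8.2071, 7.6213)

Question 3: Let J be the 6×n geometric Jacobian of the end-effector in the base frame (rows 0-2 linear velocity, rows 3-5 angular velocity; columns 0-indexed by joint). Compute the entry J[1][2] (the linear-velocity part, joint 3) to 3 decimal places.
3.621

axis z_2 = (-1.0000,0.0000,0.0000); lever o_n−o_2 = (-0.8787,2.2071,3.6213)
cross product → J_v[:, 2] = (0.0000,3.6213,-2.2071)
J_ω[:, 2] = z_2
entry J[1][2] = 3.6213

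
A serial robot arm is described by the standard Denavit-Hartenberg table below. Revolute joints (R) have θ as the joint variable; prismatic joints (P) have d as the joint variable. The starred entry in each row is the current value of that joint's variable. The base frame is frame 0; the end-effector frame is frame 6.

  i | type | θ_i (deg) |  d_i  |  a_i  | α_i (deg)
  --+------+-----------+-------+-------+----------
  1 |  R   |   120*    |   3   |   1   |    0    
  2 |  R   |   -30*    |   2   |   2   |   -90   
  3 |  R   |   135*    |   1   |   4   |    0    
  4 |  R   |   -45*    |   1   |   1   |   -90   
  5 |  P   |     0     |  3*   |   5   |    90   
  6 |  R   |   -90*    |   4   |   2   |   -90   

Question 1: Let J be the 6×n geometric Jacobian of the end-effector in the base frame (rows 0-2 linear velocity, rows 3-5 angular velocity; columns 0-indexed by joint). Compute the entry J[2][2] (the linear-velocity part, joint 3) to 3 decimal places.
axis z_2 = (-1.0000,0.0000,0.0000); lever o_n−o_2 = (-6.0000,-3.8284,-8.8284)
cross product → J_v[:, 2] = (-0.0000,-8.8284,3.8284)
J_ω[:, 2] = z_2
entry J[2][2] = 3.8284

3.828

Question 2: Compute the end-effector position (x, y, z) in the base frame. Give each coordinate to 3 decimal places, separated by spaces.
-6.500 -0.962 -3.828

after link 1: o_1 = (-0.5000, 0.8660, 3.0000)
after link 2: o_2 = (-0.5000, 2.8660, 5.0000)
after link 3: o_3 = (-1.5000, 0.0376, 2.1716)
after link 4: o_4 = (-2.5000, 0.0376, 1.1716)
after link 5: o_5 = (-2.5000, -2.9624, -3.8284)
after link 6: o_6 = (-6.5000, -0.9624, -3.8284)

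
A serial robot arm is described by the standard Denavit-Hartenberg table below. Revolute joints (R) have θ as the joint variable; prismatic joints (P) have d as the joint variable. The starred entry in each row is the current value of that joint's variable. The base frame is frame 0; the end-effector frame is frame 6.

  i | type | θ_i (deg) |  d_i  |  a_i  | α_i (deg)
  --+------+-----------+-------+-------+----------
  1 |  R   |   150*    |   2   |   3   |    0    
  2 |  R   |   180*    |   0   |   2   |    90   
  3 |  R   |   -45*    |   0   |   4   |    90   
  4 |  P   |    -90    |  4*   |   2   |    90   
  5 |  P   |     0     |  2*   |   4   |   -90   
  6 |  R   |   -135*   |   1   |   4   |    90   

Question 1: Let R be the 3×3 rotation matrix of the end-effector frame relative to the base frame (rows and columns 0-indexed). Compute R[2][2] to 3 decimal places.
End-effector z-axis (col 2 of R) = (0.0795,-0.8624,-0.5000)
R[2][2] = -0.5000

-0.500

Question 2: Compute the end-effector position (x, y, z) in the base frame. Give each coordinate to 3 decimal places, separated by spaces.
-2.849 5.307 -0.950

after link 1: o_1 = (-2.5981, 1.5000, 2.0000)
after link 2: o_2 = (-0.8660, 0.5000, 2.0000)
after link 3: o_3 = (1.5835, -0.9142, -0.8284)
after link 4: o_4 = (0.1340, 2.2321, -3.6569)
after link 5: o_5 = (0.9092, 6.4033, -2.2426)
after link 6: o_6 = (-2.8494, 5.3073, -0.9497)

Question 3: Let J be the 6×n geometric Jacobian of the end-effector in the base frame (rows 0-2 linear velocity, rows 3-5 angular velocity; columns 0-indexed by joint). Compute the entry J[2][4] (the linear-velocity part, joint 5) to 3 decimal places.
prismatic axis z_4 = (-0.6124,0.3536,0.7071)
J_v[:, 4] = z_4; J_ω[:, 4] = (0,0,0)
entry J[2][4] = 0.7071

0.707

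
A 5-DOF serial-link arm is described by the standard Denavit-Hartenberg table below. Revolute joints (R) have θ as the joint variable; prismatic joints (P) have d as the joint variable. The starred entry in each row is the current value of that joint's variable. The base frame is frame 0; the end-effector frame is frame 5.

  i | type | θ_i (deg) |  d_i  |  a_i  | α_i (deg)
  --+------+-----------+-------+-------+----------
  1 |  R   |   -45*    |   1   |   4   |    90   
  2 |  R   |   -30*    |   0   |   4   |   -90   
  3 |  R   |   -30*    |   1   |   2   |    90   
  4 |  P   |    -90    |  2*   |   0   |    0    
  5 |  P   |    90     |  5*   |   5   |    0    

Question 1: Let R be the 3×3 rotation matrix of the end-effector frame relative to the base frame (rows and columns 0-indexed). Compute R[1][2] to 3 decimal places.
-0.306

End-effector z-axis (col 2 of R) = (-0.9186,-0.3062,0.2500)
R[1][2] = -0.3062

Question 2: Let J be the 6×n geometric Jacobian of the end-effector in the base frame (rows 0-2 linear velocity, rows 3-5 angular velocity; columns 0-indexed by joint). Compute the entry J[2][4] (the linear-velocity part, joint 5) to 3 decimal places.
0.250

prismatic axis z_4 = (-0.9186,-0.3062,0.2500)
J_v[:, 4] = z_4; J_ω[:, 4] = (0,0,0)
entry J[2][4] = 0.2500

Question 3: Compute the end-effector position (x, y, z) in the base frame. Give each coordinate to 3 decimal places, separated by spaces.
0.439 -13.962 -1.415

after link 1: o_1 = (2.8284, -2.8284, 1.0000)
after link 2: o_2 = (5.2779, -5.2779, -1.0000)
after link 3: o_3 = (5.9850, -7.3992, -1.0000)
after link 4: o_4 = (4.1479, -8.0116, -0.5000)
after link 5: o_5 = (0.4390, -13.9620, -1.4151)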